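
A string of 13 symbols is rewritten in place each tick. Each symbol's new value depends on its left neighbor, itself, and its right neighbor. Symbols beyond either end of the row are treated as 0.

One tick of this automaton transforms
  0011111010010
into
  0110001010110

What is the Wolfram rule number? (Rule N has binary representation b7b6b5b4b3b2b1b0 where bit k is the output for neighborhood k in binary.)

78

position 3: 111 → 0  (bit 7 = 0)
position 6: 110 → 1  (bit 6 = 1)
position 7: 101 → 0  (bit 5 = 0)
position 9: 100 → 0  (bit 4 = 0)
position 2: 011 → 1  (bit 3 = 1)
position 8: 010 → 1  (bit 2 = 1)
position 1: 001 → 1  (bit 1 = 1)
position 0: 000 → 0  (bit 0 = 0)
bits b7..b0 = 01001110 = 78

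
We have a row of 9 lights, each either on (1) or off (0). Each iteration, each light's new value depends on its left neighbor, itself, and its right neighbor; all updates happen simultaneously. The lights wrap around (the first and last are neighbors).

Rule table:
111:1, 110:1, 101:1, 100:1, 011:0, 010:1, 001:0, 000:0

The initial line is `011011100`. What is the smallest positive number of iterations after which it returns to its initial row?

9

001101110
000110111
100011011
110001101
111000110
011100011
101110001
110111000
011011100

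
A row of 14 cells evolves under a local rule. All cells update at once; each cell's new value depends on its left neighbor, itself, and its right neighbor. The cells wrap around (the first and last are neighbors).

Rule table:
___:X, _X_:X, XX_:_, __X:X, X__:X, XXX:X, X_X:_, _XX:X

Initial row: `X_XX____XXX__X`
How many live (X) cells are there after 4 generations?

10

__X_XXXXXX_XXX
XXX_XXXXX__XX_
XX__XXXX_XXX__
X_XXXXX__XX_XX
count of X: 10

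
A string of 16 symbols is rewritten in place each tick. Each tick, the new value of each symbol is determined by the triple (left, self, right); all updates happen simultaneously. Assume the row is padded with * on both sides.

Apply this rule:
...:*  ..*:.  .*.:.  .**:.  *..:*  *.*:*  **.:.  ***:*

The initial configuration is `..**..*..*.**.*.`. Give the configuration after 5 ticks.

*.*..*..*..*..*.

*...*..*..*..*.*
.**..*..*..*..*.
*..*..*..*..*..*
.*..*..*..*..*..
*.*..*..*..*..*.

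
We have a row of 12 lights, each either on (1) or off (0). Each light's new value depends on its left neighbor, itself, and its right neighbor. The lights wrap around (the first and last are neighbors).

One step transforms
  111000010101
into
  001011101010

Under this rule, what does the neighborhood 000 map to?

At position 4 the neighborhood is 000; the next row has 1 there.

1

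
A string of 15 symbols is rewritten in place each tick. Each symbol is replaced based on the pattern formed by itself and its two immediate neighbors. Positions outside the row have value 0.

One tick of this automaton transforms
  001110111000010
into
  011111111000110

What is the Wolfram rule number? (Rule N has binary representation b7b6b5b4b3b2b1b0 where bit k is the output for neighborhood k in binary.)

238

position 3: 111 → 1  (bit 7 = 1)
position 4: 110 → 1  (bit 6 = 1)
position 5: 101 → 1  (bit 5 = 1)
position 9: 100 → 0  (bit 4 = 0)
position 2: 011 → 1  (bit 3 = 1)
position 13: 010 → 1  (bit 2 = 1)
position 1: 001 → 1  (bit 1 = 1)
position 0: 000 → 0  (bit 0 = 0)
bits b7..b0 = 11101110 = 238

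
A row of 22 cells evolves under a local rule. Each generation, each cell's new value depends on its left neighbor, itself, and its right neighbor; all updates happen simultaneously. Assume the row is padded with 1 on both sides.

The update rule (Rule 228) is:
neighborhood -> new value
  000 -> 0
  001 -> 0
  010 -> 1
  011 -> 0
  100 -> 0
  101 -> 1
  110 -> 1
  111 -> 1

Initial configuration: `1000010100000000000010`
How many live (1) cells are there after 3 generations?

2

generation 1: 1000011100000000000011
generation 2: 1000001100000000000001
generation 3: 1000000100000000000000
count of 1: 2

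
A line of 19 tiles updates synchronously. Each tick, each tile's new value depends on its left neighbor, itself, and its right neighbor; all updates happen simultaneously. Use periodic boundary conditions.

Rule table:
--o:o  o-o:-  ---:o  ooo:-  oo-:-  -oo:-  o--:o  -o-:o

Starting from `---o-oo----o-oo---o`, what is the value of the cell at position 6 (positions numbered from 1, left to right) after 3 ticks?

-

oooo---ooooo---oooo
----ooo-----ooo----
oooo---ooooo---oooo
position 6 holds -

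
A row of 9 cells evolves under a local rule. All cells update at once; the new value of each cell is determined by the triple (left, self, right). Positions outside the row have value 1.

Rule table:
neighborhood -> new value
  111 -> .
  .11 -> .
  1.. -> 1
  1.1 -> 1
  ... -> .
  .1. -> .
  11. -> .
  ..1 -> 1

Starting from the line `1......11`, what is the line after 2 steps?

.1....1..
1.1..1.11

1.1..1.11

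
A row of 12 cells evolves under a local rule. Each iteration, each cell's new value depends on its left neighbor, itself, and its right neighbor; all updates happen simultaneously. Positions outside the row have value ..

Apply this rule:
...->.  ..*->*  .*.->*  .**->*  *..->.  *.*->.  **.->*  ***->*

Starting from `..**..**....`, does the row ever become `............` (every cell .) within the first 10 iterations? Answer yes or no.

no

.***.***....
****.***....
****.***....  (fixed point — unchanged through iteration 10)
iteration 10 is ****.***...., still not uniform .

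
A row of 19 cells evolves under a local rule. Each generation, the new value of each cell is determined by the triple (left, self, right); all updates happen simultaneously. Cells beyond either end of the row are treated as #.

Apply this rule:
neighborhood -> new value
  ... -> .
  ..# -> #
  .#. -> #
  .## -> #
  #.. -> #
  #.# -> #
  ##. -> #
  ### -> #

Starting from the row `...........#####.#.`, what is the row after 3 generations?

###.....###########

#.........#########
##.......##########
###.....###########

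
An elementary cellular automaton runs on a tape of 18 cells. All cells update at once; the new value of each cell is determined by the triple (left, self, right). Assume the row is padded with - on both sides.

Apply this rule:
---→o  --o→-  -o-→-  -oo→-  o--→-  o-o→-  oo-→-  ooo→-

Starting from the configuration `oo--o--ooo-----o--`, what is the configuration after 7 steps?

-----------ooo---o
oooooooooo-----o--
-----------ooo---o  (repeats step 1; period 2)
step 7: -----------ooo---o

-----------ooo---o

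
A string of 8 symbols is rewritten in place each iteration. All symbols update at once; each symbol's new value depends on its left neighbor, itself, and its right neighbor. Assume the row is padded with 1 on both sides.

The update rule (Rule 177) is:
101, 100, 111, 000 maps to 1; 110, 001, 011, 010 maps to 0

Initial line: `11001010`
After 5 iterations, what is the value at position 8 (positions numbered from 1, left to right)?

0

iteration 1: 10100101
iteration 2: 01010010
iteration 3: 10101001
iteration 4: 01010100
iteration 5: 10101010
position 8 holds 0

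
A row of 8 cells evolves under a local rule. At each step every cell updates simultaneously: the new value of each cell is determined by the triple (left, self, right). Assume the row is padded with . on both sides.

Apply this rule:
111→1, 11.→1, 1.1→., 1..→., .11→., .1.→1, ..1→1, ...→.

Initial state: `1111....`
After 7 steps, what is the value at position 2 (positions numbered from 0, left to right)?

step 1: .111....
step 2: 1.11....
step 3: 1..1....
step 4: 1.11....  (repeats step 2; period 2)
step 7: 1..1....
position 2 holds .

.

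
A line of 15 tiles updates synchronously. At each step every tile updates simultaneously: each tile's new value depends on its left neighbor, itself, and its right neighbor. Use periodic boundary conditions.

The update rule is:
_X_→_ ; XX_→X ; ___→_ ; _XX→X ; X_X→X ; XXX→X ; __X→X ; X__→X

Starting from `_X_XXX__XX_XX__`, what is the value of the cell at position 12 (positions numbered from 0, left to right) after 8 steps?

X_XXXXXXXXXXXX_
_XXXXXXXXXXXXXX
XXXXXXXXXXXXXXX
XXXXXXXXXXXXXXX  (fixed point — unchanged through step 8)
position 12 holds X

X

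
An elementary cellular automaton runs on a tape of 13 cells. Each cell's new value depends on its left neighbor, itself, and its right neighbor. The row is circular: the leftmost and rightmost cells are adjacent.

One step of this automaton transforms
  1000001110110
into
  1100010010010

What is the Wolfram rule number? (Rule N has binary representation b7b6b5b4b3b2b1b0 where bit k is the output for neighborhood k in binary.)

86

position 7: 111 → 0  (bit 7 = 0)
position 8: 110 → 1  (bit 6 = 1)
position 9: 101 → 0  (bit 5 = 0)
position 1: 100 → 1  (bit 4 = 1)
position 6: 011 → 0  (bit 3 = 0)
position 0: 010 → 1  (bit 2 = 1)
position 5: 001 → 1  (bit 1 = 1)
position 2: 000 → 0  (bit 0 = 0)
bits b7..b0 = 01010110 = 86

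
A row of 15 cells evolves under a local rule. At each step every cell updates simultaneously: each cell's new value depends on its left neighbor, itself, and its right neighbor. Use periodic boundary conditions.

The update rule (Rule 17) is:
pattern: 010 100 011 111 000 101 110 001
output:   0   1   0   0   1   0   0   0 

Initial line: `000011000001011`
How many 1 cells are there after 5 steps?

step 1: 111000111100000
step 2: 000110000011110
step 3: 110001111000001
step 4: 001100000111100
step 5: 100011110000011
count of 1: 7

7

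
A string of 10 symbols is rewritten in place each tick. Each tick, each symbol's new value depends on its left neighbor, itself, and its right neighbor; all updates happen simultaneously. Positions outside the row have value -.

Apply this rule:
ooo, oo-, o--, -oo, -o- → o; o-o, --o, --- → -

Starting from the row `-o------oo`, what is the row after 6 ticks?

tick 1: -oo-----oo
tick 2: -ooo----oo
tick 3: -oooo---oo
tick 4: -ooooo--oo
tick 5: -oooooo-oo
tick 6: -oooooo-oo

-oooooo-oo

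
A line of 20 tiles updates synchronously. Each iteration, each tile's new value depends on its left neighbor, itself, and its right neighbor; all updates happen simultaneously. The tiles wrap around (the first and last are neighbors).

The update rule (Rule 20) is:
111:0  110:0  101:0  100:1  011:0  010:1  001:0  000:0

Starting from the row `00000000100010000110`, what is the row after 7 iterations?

iteration 1: 00000000110011000001
iteration 2: 10000000001000100001
iteration 3: 01000000001100110000
iteration 4: 01100000000010001000
iteration 5: 00010000000011001100
iteration 6: 00011000000000100010
iteration 7: 00000100000000110011

00000100000000110011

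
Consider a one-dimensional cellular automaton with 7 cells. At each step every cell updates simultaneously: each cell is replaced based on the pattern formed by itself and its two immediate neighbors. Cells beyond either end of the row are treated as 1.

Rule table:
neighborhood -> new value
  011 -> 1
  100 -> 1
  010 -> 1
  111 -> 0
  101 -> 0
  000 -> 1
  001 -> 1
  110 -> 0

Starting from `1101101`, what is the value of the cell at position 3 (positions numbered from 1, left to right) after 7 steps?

0

0001001
1111111
0000000
1111111  (repeats step 2; period 2)
step 7: 0000000
position 3 holds 0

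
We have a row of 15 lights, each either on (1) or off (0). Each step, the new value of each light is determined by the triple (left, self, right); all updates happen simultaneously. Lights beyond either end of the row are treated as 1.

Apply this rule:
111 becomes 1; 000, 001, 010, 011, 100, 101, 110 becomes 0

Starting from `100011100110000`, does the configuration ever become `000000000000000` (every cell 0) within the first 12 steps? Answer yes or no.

000001000000000
000000000000000
all cells are 0 at step 2

yes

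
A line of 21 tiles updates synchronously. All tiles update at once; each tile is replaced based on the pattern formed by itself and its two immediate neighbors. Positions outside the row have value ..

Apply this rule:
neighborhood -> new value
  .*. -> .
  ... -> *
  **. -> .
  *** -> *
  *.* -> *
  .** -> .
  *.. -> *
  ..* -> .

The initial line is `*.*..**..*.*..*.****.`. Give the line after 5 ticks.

..*..*..*..*..*.*..**

tick 1: .*.*...*..*.*..*.**.*
tick 2: ..*.**..*..*.*..*..*.
tick 3: *..*..*..*..*.*..*..*
tick 4: .*..*..*..*..*.*..*..
tick 5: ..*..*..*..*..*.*..**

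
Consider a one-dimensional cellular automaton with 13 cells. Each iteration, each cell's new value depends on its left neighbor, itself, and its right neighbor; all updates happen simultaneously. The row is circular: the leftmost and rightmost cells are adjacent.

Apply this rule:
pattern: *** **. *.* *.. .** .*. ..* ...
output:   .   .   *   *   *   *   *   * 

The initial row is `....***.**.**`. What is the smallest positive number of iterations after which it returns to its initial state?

*****..**.**.
*....***.**.*
.*****..**.**
**....***.**.
*.*****..**.*
.**....***.**
**.*****..**.
*.**....***.*
.**.*****..**
**.**....***.
*.**.*****..*
.**.**....***
**.**.*****..
*.**.**....**
.**.**.*****.
**.**.**....*
..**.**.*****
***.**.**....
*..**.**.****
.***.**.**...
**..**.**.***
..***.**.**..
***..**.**.**
...***.**.**.
****..**.**.*
....***.**.**

26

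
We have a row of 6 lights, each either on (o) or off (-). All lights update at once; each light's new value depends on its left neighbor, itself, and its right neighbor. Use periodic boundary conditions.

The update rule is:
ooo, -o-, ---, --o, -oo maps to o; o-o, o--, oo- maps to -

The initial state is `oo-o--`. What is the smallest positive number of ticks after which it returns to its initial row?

6

o--o-o
--oo-o
-oo--o
-o--oo
-o-oo-
oo-o--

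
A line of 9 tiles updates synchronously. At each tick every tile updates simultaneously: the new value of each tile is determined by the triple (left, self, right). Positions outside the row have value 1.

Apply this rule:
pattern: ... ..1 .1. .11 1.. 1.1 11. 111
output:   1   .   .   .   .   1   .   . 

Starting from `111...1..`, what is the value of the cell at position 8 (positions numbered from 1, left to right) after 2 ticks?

....1....
.11...11.
position 8 holds 1

1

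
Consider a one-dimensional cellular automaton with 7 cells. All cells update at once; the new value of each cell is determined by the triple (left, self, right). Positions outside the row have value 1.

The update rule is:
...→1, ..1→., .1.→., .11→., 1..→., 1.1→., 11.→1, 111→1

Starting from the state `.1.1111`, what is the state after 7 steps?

.....1.

....111
.11..11
..1...1
....1..
.11....
..1.11.
.....1.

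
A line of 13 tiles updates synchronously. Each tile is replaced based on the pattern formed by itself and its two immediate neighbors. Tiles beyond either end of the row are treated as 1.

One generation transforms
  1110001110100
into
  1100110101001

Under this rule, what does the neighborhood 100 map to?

0

At position 3 the neighborhood is 100; the next row has 0 there.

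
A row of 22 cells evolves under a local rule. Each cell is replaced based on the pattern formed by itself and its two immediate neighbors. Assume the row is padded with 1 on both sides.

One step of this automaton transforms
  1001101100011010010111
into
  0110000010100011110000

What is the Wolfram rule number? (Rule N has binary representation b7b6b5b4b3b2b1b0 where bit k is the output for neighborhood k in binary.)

22

position 20: 111 → 0  (bit 7 = 0)
position 0: 110 → 0  (bit 6 = 0)
position 5: 101 → 0  (bit 5 = 0)
position 1: 100 → 1  (bit 4 = 1)
position 3: 011 → 0  (bit 3 = 0)
position 14: 010 → 1  (bit 2 = 1)
position 2: 001 → 1  (bit 1 = 1)
position 9: 000 → 0  (bit 0 = 0)
bits b7..b0 = 00010110 = 22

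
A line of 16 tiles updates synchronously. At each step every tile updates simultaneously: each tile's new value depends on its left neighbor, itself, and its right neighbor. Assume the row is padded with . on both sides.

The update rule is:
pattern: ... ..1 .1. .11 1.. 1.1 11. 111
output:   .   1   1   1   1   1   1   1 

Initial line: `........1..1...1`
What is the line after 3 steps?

.....11111111111

step 1: .......111111.11
step 2: ......1111111111
step 3: .....11111111111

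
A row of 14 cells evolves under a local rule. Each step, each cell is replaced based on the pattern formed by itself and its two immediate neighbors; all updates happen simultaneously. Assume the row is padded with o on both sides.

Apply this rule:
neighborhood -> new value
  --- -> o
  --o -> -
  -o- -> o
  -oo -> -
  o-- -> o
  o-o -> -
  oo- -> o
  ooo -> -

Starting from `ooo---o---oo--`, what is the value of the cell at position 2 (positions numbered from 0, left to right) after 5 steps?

--ooo-ooo--oo-
o---o---oo--o-
ooo-ooo--oo-o-
--o---oo--o-o-
o-ooo--oo-o-o-
position 2 holds o

o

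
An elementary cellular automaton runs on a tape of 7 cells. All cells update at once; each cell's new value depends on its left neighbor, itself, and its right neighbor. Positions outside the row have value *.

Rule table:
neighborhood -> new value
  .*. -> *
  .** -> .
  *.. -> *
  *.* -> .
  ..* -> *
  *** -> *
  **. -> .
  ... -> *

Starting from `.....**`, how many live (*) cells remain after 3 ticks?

*****.*
****...
***.***
count of *: 6

6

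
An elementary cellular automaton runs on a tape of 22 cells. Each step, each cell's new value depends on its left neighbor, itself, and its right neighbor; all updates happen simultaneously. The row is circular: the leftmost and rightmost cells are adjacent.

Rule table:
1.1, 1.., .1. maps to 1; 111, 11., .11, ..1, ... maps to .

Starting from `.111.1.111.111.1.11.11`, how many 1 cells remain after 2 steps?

8

1...111...1...111..1..
11.....1..11.....1.11.
count of 1: 8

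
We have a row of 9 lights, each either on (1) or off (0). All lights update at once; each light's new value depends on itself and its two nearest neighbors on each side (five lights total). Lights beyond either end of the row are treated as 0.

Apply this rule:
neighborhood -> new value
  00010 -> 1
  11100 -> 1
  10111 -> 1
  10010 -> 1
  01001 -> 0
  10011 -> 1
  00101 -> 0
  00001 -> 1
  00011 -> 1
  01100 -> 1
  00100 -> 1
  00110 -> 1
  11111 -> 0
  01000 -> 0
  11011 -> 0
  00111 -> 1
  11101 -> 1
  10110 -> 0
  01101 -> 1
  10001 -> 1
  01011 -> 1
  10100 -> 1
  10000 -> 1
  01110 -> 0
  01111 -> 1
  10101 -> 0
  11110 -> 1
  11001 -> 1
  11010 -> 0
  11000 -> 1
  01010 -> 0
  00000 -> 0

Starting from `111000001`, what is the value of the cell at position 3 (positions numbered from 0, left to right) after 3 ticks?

0

101110111
011010101
111000001
position 3 holds 0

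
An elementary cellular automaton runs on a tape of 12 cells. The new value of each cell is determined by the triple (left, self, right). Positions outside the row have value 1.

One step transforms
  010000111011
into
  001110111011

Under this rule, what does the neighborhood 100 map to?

At position 2 the neighborhood is 100; the next row has 1 there.

1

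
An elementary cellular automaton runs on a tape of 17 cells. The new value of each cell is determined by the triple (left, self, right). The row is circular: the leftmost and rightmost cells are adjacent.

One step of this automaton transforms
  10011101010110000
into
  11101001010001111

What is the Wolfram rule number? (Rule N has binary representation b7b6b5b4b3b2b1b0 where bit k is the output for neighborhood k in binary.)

position 4: 111 → 1  (bit 7 = 1)
position 5: 110 → 0  (bit 6 = 0)
position 6: 101 → 0  (bit 5 = 0)
position 1: 100 → 1  (bit 4 = 1)
position 3: 011 → 0  (bit 3 = 0)
position 0: 010 → 1  (bit 2 = 1)
position 2: 001 → 1  (bit 1 = 1)
position 14: 000 → 1  (bit 0 = 1)
bits b7..b0 = 10010111 = 151

151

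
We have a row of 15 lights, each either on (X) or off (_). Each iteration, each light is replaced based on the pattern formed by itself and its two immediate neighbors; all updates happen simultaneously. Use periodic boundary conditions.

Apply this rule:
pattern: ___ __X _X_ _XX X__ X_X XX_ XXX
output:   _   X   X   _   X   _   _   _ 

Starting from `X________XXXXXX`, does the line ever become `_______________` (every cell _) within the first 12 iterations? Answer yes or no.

yes

_X______X______
XXX____XXX_____
___X__X___X___X
X_XXXXXX_XXX_XX
_______________
all cells are _ at iteration 5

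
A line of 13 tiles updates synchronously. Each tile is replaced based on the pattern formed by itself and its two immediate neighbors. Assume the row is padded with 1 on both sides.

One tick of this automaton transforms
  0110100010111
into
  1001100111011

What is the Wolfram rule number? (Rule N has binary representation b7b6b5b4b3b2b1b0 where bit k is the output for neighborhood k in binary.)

position 11: 111 → 1  (bit 7 = 1)
position 2: 110 → 0  (bit 6 = 0)
position 0: 101 → 1  (bit 5 = 1)
position 5: 100 → 0  (bit 4 = 0)
position 1: 011 → 0  (bit 3 = 0)
position 4: 010 → 1  (bit 2 = 1)
position 7: 001 → 1  (bit 1 = 1)
position 6: 000 → 0  (bit 0 = 0)
bits b7..b0 = 10100110 = 166

166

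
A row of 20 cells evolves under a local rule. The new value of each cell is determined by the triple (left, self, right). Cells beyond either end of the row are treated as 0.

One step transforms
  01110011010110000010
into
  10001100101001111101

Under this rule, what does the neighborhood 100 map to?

At position 4 the neighborhood is 100; the next row has 1 there.

1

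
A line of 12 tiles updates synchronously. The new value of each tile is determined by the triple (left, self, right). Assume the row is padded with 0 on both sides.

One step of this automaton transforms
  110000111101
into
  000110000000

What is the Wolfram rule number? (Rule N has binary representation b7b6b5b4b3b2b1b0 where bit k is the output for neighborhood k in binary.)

1

position 7: 111 → 0  (bit 7 = 0)
position 1: 110 → 0  (bit 6 = 0)
position 10: 101 → 0  (bit 5 = 0)
position 2: 100 → 0  (bit 4 = 0)
position 0: 011 → 0  (bit 3 = 0)
position 11: 010 → 0  (bit 2 = 0)
position 5: 001 → 0  (bit 1 = 0)
position 3: 000 → 1  (bit 0 = 1)
bits b7..b0 = 00000001 = 1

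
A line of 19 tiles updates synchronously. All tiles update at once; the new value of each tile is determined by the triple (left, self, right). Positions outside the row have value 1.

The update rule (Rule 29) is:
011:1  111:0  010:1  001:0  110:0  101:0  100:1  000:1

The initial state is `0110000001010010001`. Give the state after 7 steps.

0101111101011011101

step 1: 0101111101011011101
step 2: 0101000001010010001
step 3: 0101111101011011101  (repeats step 1; period 2)
step 7: 0101111101011011101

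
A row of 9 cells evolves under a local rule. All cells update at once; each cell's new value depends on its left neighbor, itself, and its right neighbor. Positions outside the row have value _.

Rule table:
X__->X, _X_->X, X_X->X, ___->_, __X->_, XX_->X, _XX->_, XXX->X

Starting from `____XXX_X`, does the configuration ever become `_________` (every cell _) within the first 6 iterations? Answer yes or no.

_____XXXX
______XXX
_______XX
________X
________X  (fixed point — unchanged through iteration 6)
iteration 6 is ________X, still not uniform _

no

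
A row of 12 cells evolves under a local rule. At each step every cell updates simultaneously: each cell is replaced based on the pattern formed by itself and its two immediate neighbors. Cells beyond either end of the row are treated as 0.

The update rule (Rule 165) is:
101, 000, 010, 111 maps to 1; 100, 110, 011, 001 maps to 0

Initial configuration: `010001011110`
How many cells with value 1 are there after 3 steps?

5

010101101100
011110010001
001100010101
count of 1: 5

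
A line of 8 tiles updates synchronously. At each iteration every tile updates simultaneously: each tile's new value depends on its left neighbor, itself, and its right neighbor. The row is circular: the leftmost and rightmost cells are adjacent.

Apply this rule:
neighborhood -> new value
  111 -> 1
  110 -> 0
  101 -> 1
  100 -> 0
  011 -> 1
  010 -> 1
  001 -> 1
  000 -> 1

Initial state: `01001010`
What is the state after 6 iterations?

11011110
10111101
01111011
11110110
11101101
11011011

11011011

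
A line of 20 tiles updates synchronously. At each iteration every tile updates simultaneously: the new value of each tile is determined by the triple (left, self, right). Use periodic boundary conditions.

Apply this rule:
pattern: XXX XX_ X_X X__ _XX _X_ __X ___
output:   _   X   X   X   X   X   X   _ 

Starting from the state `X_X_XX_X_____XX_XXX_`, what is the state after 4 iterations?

XXXXXXXXX___XXXXX_XX
________XX_XX___XXX_
_______XXXXXXX_XX_XX
X_____XX_____XXXXXXX

X_____XX_____XXXXXXX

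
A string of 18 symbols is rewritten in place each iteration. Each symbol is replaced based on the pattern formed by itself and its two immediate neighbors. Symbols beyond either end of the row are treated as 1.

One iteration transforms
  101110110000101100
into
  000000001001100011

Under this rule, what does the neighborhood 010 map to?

1

At position 12 the neighborhood is 010; the next row has 1 there.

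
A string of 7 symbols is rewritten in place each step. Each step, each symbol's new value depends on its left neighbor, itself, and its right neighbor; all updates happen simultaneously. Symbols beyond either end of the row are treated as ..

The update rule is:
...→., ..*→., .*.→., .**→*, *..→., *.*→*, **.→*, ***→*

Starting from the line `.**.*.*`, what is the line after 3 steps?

.****..

step 1: .***.*.
step 2: .****..
step 3: .****..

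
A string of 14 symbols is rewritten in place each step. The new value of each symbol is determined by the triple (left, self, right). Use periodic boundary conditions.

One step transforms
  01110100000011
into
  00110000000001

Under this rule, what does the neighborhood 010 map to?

At position 5 the neighborhood is 010; the next row has 0 there.

0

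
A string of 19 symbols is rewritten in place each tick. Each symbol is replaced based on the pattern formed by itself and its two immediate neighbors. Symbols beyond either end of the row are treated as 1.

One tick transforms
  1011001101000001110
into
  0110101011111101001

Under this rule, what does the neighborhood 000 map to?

1

At position 11 the neighborhood is 000; the next row has 1 there.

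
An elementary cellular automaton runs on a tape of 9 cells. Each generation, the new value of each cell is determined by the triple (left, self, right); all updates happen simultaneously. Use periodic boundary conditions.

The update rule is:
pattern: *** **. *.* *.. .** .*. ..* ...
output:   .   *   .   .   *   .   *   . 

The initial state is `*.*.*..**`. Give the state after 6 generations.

*.....**.
.....***.
....**.*.
...***...
..**.*...
.***.....

.***.....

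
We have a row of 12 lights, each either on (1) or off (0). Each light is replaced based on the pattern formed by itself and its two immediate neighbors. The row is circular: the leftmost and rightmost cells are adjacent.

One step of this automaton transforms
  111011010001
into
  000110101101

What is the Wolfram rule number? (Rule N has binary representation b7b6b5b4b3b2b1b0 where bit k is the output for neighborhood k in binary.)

57

position 0: 111 → 0  (bit 7 = 0)
position 2: 110 → 0  (bit 6 = 0)
position 3: 101 → 1  (bit 5 = 1)
position 8: 100 → 1  (bit 4 = 1)
position 4: 011 → 1  (bit 3 = 1)
position 7: 010 → 0  (bit 2 = 0)
position 10: 001 → 0  (bit 1 = 0)
position 9: 000 → 1  (bit 0 = 1)
bits b7..b0 = 00111001 = 57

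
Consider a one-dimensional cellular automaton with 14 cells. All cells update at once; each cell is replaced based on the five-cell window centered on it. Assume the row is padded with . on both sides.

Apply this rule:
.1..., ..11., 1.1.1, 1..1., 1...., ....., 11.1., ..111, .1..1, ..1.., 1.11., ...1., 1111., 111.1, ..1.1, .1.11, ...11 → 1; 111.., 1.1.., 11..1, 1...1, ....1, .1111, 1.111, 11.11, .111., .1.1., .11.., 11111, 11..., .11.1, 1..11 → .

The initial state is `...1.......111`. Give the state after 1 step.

1.1111111.11..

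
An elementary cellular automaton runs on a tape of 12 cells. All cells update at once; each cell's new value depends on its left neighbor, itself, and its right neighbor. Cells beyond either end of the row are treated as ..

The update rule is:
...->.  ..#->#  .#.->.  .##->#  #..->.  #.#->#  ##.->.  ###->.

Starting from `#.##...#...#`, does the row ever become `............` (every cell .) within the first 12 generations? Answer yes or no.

yes

.##...#...#.
##...#...#..
#...#...#...
...#...#....
..#...#.....
.#...#......
#...#.......
...#........
..#.........
.#..........
#...........
............
all cells are . at generation 12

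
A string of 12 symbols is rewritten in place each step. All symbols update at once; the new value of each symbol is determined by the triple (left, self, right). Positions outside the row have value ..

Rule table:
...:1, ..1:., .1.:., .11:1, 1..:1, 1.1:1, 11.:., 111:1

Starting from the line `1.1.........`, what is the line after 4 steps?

.1.111111111
..111111111.
1.11111111.1
.11111111.1.

.11111111.1.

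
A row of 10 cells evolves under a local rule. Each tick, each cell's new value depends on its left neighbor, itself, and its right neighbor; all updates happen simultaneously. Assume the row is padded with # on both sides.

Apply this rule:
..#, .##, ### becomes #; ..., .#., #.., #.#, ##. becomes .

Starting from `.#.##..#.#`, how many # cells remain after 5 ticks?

6

...#..#..#
..#..#..##
.#..#..###
...#..####
..#..#####
count of #: 6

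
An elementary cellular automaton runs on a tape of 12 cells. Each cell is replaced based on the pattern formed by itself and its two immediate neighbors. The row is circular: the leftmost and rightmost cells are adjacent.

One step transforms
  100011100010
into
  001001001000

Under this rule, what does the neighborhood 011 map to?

At position 4 the neighborhood is 011; the next row has 0 there.

0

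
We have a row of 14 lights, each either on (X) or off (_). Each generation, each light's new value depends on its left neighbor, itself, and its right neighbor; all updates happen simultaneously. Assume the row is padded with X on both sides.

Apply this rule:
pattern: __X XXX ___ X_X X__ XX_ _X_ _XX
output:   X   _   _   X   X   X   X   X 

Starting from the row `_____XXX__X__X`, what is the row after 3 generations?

X___XX_XXXXXXX
XX_XXXXX______
_XXX___XX____X

_XXX___XX____X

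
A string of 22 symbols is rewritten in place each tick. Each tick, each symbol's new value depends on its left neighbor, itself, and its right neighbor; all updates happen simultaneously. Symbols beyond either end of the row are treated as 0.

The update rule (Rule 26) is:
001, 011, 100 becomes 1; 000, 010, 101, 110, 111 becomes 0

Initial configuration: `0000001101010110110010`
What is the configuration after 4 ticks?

0000011000000100101101
0000110100001011001000
0001100010010010110100
0011010101101100100010

0011010101101100100010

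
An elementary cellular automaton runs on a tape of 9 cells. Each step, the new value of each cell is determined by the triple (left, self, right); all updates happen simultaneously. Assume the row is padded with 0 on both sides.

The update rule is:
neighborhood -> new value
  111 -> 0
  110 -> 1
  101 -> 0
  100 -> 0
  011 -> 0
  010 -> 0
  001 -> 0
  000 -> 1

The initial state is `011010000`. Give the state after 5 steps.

001000111
100010001
001000100
100010001  (repeats step 2; period 2)
step 5: 001000100

001000100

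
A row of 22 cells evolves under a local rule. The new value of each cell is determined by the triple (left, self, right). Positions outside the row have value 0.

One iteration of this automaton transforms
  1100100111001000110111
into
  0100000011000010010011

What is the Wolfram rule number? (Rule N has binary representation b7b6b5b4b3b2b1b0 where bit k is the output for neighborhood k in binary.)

position 8: 111 → 1  (bit 7 = 1)
position 1: 110 → 1  (bit 6 = 1)
position 18: 101 → 0  (bit 5 = 0)
position 2: 100 → 0  (bit 4 = 0)
position 0: 011 → 0  (bit 3 = 0)
position 4: 010 → 0  (bit 2 = 0)
position 3: 001 → 0  (bit 1 = 0)
position 14: 000 → 1  (bit 0 = 1)
bits b7..b0 = 11000001 = 193

193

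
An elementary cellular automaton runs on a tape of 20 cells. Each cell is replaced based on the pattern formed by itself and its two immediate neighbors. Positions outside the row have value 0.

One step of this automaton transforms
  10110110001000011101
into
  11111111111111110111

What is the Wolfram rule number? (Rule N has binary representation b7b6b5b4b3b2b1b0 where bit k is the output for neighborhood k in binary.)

position 16: 111 → 0  (bit 7 = 0)
position 3: 110 → 1  (bit 6 = 1)
position 1: 101 → 1  (bit 5 = 1)
position 7: 100 → 1  (bit 4 = 1)
position 2: 011 → 1  (bit 3 = 1)
position 0: 010 → 1  (bit 2 = 1)
position 9: 001 → 1  (bit 1 = 1)
position 8: 000 → 1  (bit 0 = 1)
bits b7..b0 = 01111111 = 127

127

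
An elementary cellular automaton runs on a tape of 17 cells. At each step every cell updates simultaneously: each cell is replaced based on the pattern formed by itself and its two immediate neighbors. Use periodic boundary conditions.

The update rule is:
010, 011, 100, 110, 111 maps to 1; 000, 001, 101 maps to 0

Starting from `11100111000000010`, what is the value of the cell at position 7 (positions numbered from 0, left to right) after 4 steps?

1

step 1: 11110111100000010
step 2: 11110111110000010
step 3: 11110111111000010
step 4: 11110111111100010
position 7 holds 1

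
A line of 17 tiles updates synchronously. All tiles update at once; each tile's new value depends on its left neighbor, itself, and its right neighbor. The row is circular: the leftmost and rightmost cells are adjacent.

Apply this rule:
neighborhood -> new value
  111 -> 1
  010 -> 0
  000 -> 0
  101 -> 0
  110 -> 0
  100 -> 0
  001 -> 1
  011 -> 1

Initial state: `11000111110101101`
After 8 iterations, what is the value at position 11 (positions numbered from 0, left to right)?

iteration 1: 10001111100001001
iteration 2: 00011111000010011
iteration 3: 00111110000100110
iteration 4: 01111100001001100
iteration 5: 11111000010011000
iteration 6: 11110000100110001
iteration 7: 11100001001100011
iteration 8: 11000010011000111
position 11 holds 0

0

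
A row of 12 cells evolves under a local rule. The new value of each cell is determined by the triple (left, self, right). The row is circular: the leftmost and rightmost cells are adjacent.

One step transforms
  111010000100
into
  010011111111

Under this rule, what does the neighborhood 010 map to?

At position 4 the neighborhood is 010; the next row has 1 there.

1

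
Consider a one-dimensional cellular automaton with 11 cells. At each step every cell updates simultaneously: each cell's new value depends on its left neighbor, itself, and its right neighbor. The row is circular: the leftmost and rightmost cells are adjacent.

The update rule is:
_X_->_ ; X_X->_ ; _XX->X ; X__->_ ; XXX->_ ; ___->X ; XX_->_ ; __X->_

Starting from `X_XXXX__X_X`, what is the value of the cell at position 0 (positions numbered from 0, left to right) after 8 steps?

X

step 1: __X_______X
step 2: ____XXXXX__
step 3: XXX_X_____X
step 4: ______XXX_X
step 5: _XXXX_X____
step 6: _X______XXX
step 7: ___XXXX_X__
step 8: XX_X______X
position 0 holds X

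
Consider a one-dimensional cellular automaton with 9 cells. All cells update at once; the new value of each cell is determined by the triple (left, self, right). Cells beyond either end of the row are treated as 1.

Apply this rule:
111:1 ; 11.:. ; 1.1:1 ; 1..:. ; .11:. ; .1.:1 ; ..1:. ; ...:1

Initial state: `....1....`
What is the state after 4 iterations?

.11.1.11.

.11.1.11.
1..111..1
....1....  (repeats iteration 0; period 3)
iteration 4: .11.1.11.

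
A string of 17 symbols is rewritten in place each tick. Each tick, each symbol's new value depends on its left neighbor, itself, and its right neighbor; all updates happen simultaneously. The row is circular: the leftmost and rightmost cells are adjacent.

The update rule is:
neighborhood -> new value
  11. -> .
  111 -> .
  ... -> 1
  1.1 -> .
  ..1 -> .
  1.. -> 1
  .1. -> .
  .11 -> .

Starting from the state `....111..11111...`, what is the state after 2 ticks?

...111..11111....

tick 1: 111....1......111
tick 2: ...111..11111....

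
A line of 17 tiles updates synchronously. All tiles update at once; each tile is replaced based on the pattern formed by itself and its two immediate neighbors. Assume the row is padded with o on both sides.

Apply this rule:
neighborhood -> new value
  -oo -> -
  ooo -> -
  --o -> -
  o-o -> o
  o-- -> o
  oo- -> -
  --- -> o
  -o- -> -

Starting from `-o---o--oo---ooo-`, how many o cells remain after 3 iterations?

6

o-oo--o---oo----o
-o--o--oo---ooo--
o-o--o---oo----o-
count of o: 6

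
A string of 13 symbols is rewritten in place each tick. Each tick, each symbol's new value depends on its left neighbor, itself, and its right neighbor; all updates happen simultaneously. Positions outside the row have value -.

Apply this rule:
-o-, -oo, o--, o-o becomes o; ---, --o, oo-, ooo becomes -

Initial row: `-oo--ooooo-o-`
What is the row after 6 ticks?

-oooo--ooo---

-o-o-o----ooo
-oooooo---o--
-o-----o--oo-
-oo----oo-o-o
-o-o---o-oooo
-oooo--ooo---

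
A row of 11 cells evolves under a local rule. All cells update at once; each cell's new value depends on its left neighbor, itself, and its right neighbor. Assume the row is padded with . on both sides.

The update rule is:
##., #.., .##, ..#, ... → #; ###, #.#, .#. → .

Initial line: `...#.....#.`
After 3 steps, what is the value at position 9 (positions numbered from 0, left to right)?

#

step 1: ###.#####.#
step 2: #.#.#...#..
step 3: .....###.##
position 9 holds #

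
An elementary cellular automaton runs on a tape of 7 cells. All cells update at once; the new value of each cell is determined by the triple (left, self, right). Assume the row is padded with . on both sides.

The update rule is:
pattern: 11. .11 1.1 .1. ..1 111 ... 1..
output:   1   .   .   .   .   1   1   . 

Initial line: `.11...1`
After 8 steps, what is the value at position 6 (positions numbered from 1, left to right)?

step 1: ..1.1..
step 2: 1.....1
step 3: ..111..
step 4: 1..11.1
step 5: ....1..
step 6: 111...1
step 7: .11.1..
step 8: ..1...1
position 6 holds .

.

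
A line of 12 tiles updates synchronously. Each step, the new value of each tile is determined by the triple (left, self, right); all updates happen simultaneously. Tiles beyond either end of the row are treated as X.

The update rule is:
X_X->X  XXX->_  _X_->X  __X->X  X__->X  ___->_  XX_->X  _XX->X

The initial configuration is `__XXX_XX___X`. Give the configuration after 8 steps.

XXX_XXXXX_XX
__XXX___XXX_
XXX_XX_XX_XX
__XXXXXXXXX_
XXX_______XX
__XX_____XX_
XXXXX___XXXX
____XX_XX___

____XX_XX___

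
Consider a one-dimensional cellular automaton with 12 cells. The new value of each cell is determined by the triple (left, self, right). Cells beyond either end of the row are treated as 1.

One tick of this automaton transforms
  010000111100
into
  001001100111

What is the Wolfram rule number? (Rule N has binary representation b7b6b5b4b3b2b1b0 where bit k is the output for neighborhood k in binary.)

position 7: 111 → 0  (bit 7 = 0)
position 9: 110 → 1  (bit 6 = 1)
position 0: 101 → 0  (bit 5 = 0)
position 2: 100 → 1  (bit 4 = 1)
position 6: 011 → 1  (bit 3 = 1)
position 1: 010 → 0  (bit 2 = 0)
position 5: 001 → 1  (bit 1 = 1)
position 3: 000 → 0  (bit 0 = 0)
bits b7..b0 = 01011010 = 90

90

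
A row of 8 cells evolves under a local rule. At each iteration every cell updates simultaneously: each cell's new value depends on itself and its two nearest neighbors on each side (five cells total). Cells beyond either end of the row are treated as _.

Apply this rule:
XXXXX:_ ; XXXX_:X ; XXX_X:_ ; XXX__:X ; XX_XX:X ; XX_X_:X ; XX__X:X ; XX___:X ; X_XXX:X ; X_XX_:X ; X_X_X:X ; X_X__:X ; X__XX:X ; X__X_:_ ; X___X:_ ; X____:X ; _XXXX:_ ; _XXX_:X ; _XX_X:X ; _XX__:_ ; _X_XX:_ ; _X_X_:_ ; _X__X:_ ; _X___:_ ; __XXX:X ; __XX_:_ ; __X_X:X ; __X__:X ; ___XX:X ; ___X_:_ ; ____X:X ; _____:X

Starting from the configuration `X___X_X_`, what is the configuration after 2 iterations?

X___X_X_

X___X_X_  (fixed point — unchanged through iteration 2)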